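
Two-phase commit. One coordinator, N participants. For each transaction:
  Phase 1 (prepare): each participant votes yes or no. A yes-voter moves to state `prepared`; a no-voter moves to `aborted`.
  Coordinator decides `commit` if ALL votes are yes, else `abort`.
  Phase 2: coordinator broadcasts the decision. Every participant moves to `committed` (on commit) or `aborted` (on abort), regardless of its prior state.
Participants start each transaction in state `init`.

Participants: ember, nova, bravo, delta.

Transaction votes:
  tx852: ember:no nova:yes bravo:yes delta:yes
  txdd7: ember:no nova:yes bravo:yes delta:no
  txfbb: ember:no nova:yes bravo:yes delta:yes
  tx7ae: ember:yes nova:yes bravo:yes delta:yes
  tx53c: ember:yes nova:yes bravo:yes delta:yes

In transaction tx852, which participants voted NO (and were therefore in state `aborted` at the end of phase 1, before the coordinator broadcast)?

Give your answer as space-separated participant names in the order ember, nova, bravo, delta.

Txn tx852 phase 1: ember no -> aborted; nova yes -> prepared; bravo yes -> prepared; delta yes -> prepared

Answer: ember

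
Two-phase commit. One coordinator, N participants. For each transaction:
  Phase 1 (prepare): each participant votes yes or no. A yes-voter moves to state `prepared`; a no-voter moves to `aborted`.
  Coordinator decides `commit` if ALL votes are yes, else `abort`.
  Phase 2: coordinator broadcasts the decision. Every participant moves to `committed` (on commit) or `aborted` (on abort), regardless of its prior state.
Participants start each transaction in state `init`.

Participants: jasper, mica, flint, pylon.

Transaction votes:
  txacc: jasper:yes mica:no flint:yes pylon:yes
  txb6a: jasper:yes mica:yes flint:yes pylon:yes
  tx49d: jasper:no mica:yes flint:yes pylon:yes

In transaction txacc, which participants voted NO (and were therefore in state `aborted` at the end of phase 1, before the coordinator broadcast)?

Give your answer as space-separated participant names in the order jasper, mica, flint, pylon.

Txn txacc phase 1: jasper yes -> prepared; mica no -> aborted; flint yes -> prepared; pylon yes -> prepared

Answer: mica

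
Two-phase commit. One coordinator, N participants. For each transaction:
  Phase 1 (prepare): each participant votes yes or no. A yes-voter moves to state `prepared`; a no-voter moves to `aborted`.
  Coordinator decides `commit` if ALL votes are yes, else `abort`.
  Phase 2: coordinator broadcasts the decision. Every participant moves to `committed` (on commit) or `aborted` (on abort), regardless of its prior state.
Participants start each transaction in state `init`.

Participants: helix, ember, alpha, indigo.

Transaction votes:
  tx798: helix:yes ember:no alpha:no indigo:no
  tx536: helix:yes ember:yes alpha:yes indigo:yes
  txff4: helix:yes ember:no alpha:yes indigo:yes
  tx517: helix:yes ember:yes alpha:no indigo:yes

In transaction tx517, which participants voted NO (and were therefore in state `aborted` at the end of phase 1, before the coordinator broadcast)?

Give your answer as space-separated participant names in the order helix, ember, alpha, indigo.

Answer: alpha

Derivation:
Txn tx517 phase 1: helix yes -> prepared; ember yes -> prepared; alpha no -> aborted; indigo yes -> prepared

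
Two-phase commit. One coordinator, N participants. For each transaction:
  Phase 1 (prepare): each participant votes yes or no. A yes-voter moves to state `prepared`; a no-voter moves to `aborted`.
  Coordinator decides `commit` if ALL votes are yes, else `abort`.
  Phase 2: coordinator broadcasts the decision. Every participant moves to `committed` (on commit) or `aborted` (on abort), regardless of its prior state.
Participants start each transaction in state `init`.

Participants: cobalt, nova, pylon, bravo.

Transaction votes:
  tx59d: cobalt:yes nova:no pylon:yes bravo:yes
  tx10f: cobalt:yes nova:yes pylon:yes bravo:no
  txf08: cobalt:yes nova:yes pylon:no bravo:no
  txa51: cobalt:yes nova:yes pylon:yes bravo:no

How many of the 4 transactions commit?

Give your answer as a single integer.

tx59d: no from nova -> abort (commits=0)
tx10f: no from bravo -> abort (commits=0)
txf08: no from pylon, bravo -> abort (commits=0)
txa51: no from bravo -> abort (commits=0)

Answer: 0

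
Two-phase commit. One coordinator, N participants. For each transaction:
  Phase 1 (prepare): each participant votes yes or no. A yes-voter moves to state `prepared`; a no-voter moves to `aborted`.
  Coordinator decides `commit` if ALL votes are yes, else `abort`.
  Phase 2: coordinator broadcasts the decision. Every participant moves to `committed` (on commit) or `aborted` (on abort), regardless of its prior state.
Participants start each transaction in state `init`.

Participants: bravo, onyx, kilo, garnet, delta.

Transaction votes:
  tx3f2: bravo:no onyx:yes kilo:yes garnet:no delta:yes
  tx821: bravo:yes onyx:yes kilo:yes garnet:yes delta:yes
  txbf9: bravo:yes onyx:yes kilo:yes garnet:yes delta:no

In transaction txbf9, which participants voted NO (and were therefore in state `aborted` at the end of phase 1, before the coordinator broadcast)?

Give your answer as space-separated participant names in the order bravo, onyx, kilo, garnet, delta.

Answer: delta

Derivation:
Txn txbf9 phase 1: bravo yes -> prepared; onyx yes -> prepared; kilo yes -> prepared; garnet yes -> prepared; delta no -> aborted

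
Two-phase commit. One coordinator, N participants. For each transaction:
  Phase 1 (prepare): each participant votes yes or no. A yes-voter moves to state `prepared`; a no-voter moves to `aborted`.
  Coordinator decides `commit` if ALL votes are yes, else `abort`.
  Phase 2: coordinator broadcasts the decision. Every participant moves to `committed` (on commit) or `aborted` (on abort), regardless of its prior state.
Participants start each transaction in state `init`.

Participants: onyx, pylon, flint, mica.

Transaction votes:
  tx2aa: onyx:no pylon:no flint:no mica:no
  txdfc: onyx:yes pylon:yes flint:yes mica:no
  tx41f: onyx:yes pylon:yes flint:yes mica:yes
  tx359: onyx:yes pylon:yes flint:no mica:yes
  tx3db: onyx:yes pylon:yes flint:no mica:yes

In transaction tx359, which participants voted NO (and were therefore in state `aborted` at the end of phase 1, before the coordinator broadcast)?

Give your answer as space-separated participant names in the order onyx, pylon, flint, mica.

Answer: flint

Derivation:
Txn tx359 phase 1: onyx yes -> prepared; pylon yes -> prepared; flint no -> aborted; mica yes -> prepared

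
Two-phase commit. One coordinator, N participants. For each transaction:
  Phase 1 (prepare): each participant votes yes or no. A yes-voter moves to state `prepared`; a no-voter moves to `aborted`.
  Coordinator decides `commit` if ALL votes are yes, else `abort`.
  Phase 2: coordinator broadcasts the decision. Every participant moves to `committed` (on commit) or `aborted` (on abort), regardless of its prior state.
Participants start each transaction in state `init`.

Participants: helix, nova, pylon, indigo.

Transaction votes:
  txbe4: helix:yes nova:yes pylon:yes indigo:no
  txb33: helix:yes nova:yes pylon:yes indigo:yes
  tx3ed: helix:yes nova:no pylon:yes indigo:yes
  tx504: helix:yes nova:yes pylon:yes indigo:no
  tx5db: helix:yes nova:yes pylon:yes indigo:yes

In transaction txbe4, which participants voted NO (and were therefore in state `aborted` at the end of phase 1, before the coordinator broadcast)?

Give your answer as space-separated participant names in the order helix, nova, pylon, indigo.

Answer: indigo

Derivation:
Txn txbe4 phase 1: helix yes -> prepared; nova yes -> prepared; pylon yes -> prepared; indigo no -> aborted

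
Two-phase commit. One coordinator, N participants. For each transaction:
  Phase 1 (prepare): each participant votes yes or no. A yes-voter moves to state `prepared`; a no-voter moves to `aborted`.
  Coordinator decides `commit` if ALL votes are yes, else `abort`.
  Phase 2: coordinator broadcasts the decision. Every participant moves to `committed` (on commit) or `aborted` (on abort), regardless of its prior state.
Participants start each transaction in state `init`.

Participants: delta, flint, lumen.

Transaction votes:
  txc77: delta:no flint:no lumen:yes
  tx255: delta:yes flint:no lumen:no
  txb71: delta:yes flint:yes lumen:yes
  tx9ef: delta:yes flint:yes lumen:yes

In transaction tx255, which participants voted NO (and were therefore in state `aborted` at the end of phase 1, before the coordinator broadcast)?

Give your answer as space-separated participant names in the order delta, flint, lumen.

Txn tx255 phase 1: delta yes -> prepared; flint no -> aborted; lumen no -> aborted

Answer: flint lumen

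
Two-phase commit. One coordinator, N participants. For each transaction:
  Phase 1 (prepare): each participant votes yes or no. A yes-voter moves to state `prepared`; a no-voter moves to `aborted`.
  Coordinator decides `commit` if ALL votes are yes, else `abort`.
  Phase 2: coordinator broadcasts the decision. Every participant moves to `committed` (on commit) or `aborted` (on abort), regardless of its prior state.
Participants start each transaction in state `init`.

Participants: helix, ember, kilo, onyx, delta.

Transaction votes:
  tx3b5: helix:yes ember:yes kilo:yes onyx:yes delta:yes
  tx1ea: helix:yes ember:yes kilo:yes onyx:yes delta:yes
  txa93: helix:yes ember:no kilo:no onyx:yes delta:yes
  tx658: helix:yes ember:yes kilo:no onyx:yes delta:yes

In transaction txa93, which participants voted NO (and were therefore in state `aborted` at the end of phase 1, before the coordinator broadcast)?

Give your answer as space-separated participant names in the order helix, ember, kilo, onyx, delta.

Txn txa93 phase 1: helix yes -> prepared; ember no -> aborted; kilo no -> aborted; onyx yes -> prepared; delta yes -> prepared

Answer: ember kilo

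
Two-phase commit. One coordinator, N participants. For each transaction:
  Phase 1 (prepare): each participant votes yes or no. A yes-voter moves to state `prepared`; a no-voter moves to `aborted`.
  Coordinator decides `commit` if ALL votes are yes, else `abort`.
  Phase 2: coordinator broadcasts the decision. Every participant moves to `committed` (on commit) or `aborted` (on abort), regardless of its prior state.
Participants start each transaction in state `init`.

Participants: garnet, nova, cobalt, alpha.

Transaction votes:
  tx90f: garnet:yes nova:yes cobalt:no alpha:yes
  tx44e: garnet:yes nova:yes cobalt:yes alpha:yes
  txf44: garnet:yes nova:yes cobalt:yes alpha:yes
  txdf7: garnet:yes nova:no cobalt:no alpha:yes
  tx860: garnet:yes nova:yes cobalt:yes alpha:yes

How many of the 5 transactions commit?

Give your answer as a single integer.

tx90f: no from cobalt -> abort (commits=0)
tx44e: all yes -> commit (commits=1)
txf44: all yes -> commit (commits=2)
txdf7: no from nova, cobalt -> abort (commits=2)
tx860: all yes -> commit (commits=3)

Answer: 3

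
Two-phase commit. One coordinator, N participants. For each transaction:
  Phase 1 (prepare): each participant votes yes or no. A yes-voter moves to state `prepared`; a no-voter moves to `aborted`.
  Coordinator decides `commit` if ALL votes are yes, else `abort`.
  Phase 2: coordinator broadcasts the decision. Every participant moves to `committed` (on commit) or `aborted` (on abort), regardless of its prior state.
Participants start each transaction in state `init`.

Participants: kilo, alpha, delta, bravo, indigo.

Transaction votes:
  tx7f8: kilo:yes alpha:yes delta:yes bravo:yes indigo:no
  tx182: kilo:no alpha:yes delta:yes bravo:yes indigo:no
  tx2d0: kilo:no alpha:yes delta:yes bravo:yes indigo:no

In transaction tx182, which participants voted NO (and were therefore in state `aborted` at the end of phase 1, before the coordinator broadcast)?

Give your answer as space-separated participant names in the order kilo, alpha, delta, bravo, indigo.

Txn tx182 phase 1: kilo no -> aborted; alpha yes -> prepared; delta yes -> prepared; bravo yes -> prepared; indigo no -> aborted

Answer: kilo indigo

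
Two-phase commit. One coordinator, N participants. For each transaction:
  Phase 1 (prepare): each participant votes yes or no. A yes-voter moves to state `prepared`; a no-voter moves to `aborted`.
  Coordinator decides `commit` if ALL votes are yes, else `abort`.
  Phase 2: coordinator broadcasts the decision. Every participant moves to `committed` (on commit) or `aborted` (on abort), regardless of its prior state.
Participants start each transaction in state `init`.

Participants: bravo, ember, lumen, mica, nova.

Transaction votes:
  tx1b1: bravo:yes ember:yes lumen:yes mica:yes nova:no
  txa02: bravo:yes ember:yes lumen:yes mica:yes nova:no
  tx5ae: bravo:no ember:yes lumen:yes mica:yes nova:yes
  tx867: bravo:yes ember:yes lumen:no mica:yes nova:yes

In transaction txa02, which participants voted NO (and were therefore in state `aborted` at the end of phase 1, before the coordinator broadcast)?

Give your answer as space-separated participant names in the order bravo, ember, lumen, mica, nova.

Txn txa02 phase 1: bravo yes -> prepared; ember yes -> prepared; lumen yes -> prepared; mica yes -> prepared; nova no -> aborted

Answer: nova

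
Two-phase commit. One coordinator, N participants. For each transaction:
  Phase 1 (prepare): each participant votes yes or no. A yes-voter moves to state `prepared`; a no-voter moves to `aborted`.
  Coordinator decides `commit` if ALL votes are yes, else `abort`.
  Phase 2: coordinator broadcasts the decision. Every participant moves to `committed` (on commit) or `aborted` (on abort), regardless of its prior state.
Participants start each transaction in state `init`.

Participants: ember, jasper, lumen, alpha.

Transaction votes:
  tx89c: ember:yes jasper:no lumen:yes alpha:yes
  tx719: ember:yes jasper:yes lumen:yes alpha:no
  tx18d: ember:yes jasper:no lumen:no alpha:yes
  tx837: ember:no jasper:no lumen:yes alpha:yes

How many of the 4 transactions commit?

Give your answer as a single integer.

Answer: 0

Derivation:
tx89c: no from jasper -> abort (commits=0)
tx719: no from alpha -> abort (commits=0)
tx18d: no from jasper, lumen -> abort (commits=0)
tx837: no from ember, jasper -> abort (commits=0)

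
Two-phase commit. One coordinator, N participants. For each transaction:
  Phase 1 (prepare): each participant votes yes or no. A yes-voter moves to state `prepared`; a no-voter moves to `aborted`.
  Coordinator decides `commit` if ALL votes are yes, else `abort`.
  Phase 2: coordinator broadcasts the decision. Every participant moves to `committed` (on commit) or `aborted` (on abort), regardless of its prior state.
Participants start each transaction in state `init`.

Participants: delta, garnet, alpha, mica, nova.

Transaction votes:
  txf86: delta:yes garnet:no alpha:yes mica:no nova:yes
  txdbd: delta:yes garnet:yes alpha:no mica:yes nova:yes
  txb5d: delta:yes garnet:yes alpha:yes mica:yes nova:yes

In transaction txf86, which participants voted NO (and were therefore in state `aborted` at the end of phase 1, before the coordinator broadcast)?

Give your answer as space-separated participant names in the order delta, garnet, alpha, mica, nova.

Txn txf86 phase 1: delta yes -> prepared; garnet no -> aborted; alpha yes -> prepared; mica no -> aborted; nova yes -> prepared

Answer: garnet mica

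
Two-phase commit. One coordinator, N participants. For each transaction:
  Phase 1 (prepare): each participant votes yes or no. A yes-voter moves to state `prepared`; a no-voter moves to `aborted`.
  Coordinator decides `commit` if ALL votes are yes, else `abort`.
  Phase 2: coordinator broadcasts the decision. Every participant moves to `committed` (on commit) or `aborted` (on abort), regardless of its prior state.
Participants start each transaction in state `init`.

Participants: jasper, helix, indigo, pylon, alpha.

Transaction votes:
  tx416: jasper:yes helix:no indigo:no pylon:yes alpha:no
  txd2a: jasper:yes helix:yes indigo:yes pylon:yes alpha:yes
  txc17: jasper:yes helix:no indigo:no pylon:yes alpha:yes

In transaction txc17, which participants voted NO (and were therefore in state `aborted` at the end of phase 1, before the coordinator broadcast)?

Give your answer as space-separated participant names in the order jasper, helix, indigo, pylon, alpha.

Txn txc17 phase 1: jasper yes -> prepared; helix no -> aborted; indigo no -> aborted; pylon yes -> prepared; alpha yes -> prepared

Answer: helix indigo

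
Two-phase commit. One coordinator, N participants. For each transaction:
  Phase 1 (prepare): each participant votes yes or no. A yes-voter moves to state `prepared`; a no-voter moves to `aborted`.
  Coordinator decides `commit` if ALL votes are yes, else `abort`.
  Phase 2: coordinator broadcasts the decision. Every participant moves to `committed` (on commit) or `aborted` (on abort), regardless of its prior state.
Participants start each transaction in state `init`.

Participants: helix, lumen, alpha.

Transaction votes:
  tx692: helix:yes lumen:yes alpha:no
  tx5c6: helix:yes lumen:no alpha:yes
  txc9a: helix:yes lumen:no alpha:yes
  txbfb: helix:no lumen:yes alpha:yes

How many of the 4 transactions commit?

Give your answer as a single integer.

Answer: 0

Derivation:
tx692: no from alpha -> abort (commits=0)
tx5c6: no from lumen -> abort (commits=0)
txc9a: no from lumen -> abort (commits=0)
txbfb: no from helix -> abort (commits=0)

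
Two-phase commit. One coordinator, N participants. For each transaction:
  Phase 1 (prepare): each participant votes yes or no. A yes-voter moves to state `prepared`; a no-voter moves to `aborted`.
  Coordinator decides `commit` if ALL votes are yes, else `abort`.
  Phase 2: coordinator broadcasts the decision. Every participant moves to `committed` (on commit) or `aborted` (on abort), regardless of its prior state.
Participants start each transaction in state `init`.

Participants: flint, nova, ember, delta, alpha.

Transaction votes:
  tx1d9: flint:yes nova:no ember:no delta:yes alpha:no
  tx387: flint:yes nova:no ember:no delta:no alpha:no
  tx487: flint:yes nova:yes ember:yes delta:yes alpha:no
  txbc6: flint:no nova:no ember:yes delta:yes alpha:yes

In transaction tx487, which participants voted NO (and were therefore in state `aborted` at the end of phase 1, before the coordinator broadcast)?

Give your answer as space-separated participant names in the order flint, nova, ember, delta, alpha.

Answer: alpha

Derivation:
Txn tx487 phase 1: flint yes -> prepared; nova yes -> prepared; ember yes -> prepared; delta yes -> prepared; alpha no -> aborted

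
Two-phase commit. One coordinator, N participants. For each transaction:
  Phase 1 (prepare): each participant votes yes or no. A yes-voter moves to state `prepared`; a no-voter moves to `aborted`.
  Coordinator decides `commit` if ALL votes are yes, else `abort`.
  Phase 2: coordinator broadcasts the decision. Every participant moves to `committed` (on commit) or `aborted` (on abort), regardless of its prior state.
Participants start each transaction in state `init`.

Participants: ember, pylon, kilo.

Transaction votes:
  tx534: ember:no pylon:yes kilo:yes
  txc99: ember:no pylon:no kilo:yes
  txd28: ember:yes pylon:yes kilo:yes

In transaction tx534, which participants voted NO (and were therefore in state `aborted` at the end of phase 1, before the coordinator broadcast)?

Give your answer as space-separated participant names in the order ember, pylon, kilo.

Txn tx534 phase 1: ember no -> aborted; pylon yes -> prepared; kilo yes -> prepared

Answer: ember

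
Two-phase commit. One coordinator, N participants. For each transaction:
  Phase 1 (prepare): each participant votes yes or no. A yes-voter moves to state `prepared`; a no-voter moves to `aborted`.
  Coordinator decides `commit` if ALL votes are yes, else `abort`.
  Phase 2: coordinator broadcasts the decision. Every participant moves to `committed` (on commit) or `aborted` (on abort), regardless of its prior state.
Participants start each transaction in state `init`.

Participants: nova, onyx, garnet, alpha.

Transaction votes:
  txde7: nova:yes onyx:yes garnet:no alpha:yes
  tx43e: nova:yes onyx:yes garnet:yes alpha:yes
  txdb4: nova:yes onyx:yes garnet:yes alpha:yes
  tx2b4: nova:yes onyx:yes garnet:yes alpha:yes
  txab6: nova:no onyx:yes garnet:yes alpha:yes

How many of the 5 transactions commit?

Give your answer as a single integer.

txde7: no from garnet -> abort (commits=0)
tx43e: all yes -> commit (commits=1)
txdb4: all yes -> commit (commits=2)
tx2b4: all yes -> commit (commits=3)
txab6: no from nova -> abort (commits=3)

Answer: 3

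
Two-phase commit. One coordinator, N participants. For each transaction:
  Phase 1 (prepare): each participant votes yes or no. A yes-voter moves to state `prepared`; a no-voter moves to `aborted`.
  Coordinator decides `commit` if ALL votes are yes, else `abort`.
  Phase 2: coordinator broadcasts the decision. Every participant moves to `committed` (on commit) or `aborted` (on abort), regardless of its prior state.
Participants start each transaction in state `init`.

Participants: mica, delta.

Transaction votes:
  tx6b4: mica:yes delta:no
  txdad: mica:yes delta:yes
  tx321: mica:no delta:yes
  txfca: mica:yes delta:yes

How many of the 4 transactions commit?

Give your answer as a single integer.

Answer: 2

Derivation:
tx6b4: no from delta -> abort (commits=0)
txdad: all yes -> commit (commits=1)
tx321: no from mica -> abort (commits=1)
txfca: all yes -> commit (commits=2)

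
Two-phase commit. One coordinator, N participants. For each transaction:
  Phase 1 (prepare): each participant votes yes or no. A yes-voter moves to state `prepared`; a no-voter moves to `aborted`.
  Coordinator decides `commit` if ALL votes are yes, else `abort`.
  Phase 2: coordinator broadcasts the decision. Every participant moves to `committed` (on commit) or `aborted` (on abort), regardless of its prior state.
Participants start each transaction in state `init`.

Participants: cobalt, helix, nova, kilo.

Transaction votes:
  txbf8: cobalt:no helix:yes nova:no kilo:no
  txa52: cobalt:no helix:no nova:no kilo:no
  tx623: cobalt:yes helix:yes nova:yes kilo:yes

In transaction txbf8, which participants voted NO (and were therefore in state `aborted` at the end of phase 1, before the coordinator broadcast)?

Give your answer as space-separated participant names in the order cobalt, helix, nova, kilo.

Txn txbf8 phase 1: cobalt no -> aborted; helix yes -> prepared; nova no -> aborted; kilo no -> aborted

Answer: cobalt nova kilo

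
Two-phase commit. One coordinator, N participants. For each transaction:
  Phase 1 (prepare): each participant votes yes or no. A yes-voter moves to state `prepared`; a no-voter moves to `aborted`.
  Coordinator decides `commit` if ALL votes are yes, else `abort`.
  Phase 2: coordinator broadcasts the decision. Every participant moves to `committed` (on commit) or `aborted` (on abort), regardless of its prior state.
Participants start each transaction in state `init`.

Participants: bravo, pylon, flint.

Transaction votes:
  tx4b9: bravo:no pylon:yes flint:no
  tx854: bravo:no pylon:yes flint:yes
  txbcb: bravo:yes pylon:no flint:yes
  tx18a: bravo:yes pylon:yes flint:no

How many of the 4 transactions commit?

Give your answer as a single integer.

Answer: 0

Derivation:
tx4b9: no from bravo, flint -> abort (commits=0)
tx854: no from bravo -> abort (commits=0)
txbcb: no from pylon -> abort (commits=0)
tx18a: no from flint -> abort (commits=0)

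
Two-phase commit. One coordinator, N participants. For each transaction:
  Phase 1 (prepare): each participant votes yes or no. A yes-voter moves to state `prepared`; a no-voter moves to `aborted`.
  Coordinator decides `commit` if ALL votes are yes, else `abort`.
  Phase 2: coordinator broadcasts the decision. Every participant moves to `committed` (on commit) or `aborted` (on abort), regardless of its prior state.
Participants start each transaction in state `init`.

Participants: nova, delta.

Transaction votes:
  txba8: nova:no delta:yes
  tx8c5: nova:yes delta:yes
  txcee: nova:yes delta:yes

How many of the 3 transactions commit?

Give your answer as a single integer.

Answer: 2

Derivation:
txba8: no from nova -> abort (commits=0)
tx8c5: all yes -> commit (commits=1)
txcee: all yes -> commit (commits=2)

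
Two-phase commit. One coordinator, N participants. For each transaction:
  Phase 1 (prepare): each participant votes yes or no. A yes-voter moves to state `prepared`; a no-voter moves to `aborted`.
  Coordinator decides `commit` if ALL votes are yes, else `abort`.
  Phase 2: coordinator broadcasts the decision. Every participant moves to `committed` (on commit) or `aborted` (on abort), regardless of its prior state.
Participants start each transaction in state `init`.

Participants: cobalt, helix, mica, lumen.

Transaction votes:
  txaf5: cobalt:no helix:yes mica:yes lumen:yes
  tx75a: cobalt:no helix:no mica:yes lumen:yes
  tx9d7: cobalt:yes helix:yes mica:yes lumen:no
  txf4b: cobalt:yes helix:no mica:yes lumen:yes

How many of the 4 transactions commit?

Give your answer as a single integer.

Answer: 0

Derivation:
txaf5: no from cobalt -> abort (commits=0)
tx75a: no from cobalt, helix -> abort (commits=0)
tx9d7: no from lumen -> abort (commits=0)
txf4b: no from helix -> abort (commits=0)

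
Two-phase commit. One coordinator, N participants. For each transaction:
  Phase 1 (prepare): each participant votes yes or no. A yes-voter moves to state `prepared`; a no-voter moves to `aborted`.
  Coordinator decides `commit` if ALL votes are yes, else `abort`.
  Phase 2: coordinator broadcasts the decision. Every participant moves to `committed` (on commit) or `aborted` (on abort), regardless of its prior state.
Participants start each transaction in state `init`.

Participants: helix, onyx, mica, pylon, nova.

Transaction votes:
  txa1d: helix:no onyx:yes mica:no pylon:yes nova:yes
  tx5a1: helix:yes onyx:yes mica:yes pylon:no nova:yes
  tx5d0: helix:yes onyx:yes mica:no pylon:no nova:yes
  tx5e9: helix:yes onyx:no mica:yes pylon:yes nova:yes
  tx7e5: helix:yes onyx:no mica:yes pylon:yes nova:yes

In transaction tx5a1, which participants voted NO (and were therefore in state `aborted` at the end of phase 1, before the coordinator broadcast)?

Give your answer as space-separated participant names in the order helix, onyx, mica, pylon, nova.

Answer: pylon

Derivation:
Txn tx5a1 phase 1: helix yes -> prepared; onyx yes -> prepared; mica yes -> prepared; pylon no -> aborted; nova yes -> prepared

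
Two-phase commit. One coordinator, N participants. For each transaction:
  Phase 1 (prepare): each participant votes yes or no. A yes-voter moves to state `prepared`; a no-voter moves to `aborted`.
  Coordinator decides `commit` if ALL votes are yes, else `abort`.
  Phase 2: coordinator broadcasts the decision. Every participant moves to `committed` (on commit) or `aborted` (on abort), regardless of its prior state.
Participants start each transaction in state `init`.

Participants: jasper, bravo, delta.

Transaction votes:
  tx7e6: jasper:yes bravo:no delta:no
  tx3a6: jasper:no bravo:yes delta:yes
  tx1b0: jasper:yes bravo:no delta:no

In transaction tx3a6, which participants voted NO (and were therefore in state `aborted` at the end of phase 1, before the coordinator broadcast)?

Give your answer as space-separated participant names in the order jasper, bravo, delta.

Answer: jasper

Derivation:
Txn tx3a6 phase 1: jasper no -> aborted; bravo yes -> prepared; delta yes -> prepared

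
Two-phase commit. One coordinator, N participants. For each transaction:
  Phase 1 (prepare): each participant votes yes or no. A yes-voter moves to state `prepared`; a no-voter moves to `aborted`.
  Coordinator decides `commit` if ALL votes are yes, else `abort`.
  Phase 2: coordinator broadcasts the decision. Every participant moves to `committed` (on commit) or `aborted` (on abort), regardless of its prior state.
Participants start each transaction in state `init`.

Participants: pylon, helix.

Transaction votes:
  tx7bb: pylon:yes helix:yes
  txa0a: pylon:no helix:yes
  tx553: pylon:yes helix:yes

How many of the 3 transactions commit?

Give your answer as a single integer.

Answer: 2

Derivation:
tx7bb: all yes -> commit (commits=1)
txa0a: no from pylon -> abort (commits=1)
tx553: all yes -> commit (commits=2)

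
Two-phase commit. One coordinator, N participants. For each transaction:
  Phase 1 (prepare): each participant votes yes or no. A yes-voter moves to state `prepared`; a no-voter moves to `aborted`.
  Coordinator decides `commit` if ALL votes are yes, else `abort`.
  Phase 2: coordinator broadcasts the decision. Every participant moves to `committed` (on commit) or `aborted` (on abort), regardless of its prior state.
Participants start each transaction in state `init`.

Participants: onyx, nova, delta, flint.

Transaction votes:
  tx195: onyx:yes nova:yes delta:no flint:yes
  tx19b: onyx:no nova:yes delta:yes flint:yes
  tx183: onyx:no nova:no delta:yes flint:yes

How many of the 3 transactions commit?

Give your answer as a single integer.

Answer: 0

Derivation:
tx195: no from delta -> abort (commits=0)
tx19b: no from onyx -> abort (commits=0)
tx183: no from onyx, nova -> abort (commits=0)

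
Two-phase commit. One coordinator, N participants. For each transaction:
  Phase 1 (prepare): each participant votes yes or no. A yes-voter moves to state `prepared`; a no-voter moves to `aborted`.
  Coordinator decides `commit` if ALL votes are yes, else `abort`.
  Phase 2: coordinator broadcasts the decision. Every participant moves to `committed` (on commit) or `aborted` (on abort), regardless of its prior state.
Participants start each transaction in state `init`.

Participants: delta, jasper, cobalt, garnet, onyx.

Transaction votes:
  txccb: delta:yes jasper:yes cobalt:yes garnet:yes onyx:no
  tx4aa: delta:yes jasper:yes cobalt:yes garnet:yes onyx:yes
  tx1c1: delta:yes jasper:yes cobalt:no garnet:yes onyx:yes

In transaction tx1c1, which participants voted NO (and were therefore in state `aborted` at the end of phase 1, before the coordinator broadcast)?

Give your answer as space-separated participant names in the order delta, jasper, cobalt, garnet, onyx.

Answer: cobalt

Derivation:
Txn tx1c1 phase 1: delta yes -> prepared; jasper yes -> prepared; cobalt no -> aborted; garnet yes -> prepared; onyx yes -> prepared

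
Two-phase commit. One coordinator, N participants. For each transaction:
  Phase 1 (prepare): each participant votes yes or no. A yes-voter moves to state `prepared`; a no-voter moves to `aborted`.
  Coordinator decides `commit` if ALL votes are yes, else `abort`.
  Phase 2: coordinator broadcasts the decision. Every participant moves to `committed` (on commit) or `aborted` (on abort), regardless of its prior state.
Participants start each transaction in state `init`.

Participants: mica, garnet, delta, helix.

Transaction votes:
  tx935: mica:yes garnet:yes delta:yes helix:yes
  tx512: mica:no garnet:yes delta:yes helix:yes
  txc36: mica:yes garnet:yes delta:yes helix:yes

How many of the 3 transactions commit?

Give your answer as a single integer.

tx935: all yes -> commit (commits=1)
tx512: no from mica -> abort (commits=1)
txc36: all yes -> commit (commits=2)

Answer: 2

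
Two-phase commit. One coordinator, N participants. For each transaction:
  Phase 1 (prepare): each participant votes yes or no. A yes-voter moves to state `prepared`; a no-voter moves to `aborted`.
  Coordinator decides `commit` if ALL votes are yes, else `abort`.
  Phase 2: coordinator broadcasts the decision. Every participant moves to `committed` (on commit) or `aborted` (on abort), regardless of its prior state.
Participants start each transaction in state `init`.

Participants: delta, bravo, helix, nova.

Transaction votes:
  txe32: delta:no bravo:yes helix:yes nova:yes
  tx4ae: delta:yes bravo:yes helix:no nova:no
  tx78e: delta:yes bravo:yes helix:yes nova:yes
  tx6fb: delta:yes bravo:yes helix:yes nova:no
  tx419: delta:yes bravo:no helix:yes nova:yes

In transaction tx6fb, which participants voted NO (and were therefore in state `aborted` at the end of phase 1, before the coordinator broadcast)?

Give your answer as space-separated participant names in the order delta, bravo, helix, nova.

Txn tx6fb phase 1: delta yes -> prepared; bravo yes -> prepared; helix yes -> prepared; nova no -> aborted

Answer: nova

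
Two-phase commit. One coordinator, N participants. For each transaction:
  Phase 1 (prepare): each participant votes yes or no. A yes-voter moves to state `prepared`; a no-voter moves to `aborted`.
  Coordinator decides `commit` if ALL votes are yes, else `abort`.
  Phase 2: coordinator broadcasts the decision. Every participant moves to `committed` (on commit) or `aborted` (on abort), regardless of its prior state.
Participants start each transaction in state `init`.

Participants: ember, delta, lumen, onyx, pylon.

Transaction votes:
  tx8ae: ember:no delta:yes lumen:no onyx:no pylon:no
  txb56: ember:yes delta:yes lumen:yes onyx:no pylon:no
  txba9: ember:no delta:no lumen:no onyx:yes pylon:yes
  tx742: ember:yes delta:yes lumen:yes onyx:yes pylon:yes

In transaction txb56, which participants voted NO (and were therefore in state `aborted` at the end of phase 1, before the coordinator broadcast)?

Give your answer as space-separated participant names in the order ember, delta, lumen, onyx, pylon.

Answer: onyx pylon

Derivation:
Txn txb56 phase 1: ember yes -> prepared; delta yes -> prepared; lumen yes -> prepared; onyx no -> aborted; pylon no -> aborted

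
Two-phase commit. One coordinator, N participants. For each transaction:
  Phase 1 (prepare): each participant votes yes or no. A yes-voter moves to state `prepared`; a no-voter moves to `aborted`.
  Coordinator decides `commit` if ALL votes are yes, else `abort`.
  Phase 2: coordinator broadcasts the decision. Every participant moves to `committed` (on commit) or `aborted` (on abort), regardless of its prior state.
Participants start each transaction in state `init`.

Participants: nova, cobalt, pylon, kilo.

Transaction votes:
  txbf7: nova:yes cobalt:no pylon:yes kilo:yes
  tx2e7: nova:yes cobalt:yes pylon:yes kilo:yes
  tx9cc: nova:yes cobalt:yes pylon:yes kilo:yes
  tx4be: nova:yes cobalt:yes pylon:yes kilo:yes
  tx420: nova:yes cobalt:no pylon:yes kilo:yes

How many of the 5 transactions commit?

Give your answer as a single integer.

Answer: 3

Derivation:
txbf7: no from cobalt -> abort (commits=0)
tx2e7: all yes -> commit (commits=1)
tx9cc: all yes -> commit (commits=2)
tx4be: all yes -> commit (commits=3)
tx420: no from cobalt -> abort (commits=3)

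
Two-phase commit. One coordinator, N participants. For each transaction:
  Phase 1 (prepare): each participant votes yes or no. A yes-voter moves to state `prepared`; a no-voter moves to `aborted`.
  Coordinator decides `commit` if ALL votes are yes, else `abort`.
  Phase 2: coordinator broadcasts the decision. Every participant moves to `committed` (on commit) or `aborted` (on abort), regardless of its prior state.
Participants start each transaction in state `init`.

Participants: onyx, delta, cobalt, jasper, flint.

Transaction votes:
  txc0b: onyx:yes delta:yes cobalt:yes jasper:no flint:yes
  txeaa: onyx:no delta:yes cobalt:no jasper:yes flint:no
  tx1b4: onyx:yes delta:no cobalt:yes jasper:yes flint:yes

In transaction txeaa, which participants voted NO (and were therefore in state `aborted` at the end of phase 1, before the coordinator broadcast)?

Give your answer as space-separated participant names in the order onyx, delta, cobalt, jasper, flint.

Txn txeaa phase 1: onyx no -> aborted; delta yes -> prepared; cobalt no -> aborted; jasper yes -> prepared; flint no -> aborted

Answer: onyx cobalt flint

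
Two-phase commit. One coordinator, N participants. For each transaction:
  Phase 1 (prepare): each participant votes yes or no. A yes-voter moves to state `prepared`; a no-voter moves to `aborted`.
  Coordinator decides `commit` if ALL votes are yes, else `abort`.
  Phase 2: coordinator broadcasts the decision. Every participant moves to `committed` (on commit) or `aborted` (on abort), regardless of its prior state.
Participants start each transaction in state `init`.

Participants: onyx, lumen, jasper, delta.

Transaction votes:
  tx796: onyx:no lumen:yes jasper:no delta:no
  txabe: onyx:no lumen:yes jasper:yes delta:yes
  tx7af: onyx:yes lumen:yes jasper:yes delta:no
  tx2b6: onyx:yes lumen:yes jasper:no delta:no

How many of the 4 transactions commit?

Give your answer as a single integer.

tx796: no from onyx, jasper, delta -> abort (commits=0)
txabe: no from onyx -> abort (commits=0)
tx7af: no from delta -> abort (commits=0)
tx2b6: no from jasper, delta -> abort (commits=0)

Answer: 0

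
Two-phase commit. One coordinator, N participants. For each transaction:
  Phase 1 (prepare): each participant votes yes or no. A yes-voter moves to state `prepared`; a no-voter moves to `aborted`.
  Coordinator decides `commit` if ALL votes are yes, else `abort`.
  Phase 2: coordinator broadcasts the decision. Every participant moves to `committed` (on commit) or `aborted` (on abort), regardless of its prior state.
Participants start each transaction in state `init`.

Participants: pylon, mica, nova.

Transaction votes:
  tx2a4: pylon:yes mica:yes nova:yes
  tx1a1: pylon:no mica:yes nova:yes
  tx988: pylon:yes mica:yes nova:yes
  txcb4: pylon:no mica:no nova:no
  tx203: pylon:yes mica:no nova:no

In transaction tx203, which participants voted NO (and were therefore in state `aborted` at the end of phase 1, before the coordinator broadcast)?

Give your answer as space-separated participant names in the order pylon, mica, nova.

Txn tx203 phase 1: pylon yes -> prepared; mica no -> aborted; nova no -> aborted

Answer: mica nova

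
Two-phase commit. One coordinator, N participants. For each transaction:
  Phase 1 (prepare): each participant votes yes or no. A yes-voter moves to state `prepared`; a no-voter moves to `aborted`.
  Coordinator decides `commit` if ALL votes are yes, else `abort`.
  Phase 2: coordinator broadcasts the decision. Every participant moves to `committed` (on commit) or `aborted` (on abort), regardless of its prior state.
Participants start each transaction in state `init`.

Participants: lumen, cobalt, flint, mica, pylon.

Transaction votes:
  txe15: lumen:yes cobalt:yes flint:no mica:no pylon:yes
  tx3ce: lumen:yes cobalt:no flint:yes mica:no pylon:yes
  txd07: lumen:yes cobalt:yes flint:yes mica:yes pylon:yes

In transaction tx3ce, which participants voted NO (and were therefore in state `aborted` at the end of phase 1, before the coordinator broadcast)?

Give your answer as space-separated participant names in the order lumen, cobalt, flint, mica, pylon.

Txn tx3ce phase 1: lumen yes -> prepared; cobalt no -> aborted; flint yes -> prepared; mica no -> aborted; pylon yes -> prepared

Answer: cobalt mica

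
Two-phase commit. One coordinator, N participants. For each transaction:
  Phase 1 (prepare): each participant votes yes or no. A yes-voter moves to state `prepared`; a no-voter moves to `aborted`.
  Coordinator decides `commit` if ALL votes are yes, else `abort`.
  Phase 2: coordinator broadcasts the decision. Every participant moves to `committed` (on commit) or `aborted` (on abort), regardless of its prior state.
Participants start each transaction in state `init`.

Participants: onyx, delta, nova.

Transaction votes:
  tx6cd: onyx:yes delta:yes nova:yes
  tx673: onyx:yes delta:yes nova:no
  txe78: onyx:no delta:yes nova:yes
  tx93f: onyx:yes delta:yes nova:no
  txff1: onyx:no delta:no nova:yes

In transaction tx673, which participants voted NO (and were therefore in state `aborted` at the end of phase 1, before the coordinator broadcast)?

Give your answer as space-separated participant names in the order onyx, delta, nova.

Answer: nova

Derivation:
Txn tx673 phase 1: onyx yes -> prepared; delta yes -> prepared; nova no -> aborted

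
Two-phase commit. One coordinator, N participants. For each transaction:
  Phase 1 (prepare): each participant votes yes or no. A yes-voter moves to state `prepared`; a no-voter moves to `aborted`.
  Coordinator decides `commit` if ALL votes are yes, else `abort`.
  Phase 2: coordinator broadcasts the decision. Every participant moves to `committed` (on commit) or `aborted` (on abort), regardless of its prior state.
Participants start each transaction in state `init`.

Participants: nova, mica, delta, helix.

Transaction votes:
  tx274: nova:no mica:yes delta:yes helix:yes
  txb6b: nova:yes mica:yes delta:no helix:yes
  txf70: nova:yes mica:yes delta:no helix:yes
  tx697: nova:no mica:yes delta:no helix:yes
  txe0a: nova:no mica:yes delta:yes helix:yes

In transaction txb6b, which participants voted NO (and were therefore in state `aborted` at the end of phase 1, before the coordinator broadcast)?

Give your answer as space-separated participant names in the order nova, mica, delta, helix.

Txn txb6b phase 1: nova yes -> prepared; mica yes -> prepared; delta no -> aborted; helix yes -> prepared

Answer: delta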